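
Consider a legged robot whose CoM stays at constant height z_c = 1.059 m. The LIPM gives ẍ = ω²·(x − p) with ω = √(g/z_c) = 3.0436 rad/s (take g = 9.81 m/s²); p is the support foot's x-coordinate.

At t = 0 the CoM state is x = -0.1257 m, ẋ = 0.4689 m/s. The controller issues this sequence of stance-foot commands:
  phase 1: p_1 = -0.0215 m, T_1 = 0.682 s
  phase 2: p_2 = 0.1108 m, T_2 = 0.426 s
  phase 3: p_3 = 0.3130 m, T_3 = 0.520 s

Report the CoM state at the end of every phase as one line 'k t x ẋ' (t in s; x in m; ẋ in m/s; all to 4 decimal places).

1 0.6820 0.1610 0.6541
2 1.1080 0.5730 1.5438
3 1.6280 2.1551 5.7611

phase 1: p=-0.0215, T=0.682, ωT=2.075735, cosh=4.047934, sinh=3.922470; start (x,ẋ)=(-0.125700, 0.468900) → end (x,ẋ)=(0.161005, 0.654092)
phase 2: p=0.1108, T=0.426, ωT=1.296574, cosh=1.965106, sinh=1.691639; start (x,ẋ)=(0.161005, 0.654092) → end (x,ẋ)=(0.573004, 1.543849)
phase 3: p=0.3130, T=0.520, ωT=1.582672, cosh=2.536686, sinh=2.331260; start (x,ẋ)=(0.573004, 1.543849) → end (x,ẋ)=(2.155065, 5.761093)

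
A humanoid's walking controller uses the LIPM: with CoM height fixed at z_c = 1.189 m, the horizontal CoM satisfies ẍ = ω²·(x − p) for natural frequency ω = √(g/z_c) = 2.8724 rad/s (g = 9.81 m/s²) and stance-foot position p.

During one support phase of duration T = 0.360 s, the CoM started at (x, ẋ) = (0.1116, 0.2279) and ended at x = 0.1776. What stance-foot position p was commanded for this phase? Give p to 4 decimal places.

ωT = 2.8724·0.360 = 1.034064; cosh(ωT) = 1.584016, sinh(ωT) = 1.228457
x(T) = p + (x₀−p)·cosh(ωT) + (ẋ₀/ω)·sinh(ωT) ⇒ p·(1 − cosh) = x(T) − x₀·cosh − (ẋ₀/ω)·sinh
numerator   = 0.1776 − (0.1116)·1.584016 − (0.2279/2.8724)·1.228457 = -0.096644
denominator = 1 − 1.584016 = -0.584016
p = -0.096644 / -0.584016 = 0.1655

p = 0.1655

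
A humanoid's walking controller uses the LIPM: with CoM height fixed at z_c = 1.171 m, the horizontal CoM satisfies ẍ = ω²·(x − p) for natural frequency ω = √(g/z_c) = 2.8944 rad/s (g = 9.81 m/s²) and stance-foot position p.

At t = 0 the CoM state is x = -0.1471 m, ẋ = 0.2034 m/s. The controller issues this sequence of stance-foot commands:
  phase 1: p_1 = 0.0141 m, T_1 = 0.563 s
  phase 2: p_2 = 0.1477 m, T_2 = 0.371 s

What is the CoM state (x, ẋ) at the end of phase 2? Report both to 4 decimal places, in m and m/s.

phase 1: p=0.0141, T=0.563, ωT=1.629547, cosh=2.648791, sinh=2.452773; start (x,ẋ)=(-0.147100, 0.203400) → end (x,ẋ)=(-0.240520, -0.605644)
phase 2: p=0.1477, T=0.371, ωT=1.073822, cosh=1.634122, sinh=1.292422; start (x,ẋ)=(-0.240520, -0.605644) → end (x,ẋ)=(-0.757134, -2.441944)

x = -0.7571, ẋ = -2.4419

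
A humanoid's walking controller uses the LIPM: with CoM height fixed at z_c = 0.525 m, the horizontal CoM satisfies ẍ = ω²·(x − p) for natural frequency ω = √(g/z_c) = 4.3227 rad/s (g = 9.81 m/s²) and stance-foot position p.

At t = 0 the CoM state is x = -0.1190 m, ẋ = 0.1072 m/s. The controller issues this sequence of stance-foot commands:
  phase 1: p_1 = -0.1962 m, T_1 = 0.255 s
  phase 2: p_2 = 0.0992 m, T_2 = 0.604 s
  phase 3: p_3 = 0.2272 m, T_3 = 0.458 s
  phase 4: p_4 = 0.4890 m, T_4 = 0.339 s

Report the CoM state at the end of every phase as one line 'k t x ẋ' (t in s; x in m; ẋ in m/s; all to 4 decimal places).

phase 1: p=-0.1962, T=0.255, ωT=1.102289, cosh=1.671580, sinh=1.339469; start (x,ẋ)=(-0.119000, 0.107200) → end (x,ẋ)=(-0.033936, 0.626191)
phase 2: p=0.0992, T=0.604, ωT=2.610911, cosh=6.842455, sinh=6.768987; start (x,ẋ)=(-0.033936, 0.626191) → end (x,ẋ)=(0.168785, 0.389080)
phase 3: p=0.2272, T=0.458, ωT=1.979797, cosh=3.689684, sinh=3.551586; start (x,ẋ)=(0.168785, 0.389080) → end (x,ẋ)=(0.331339, 0.538764)
phase 4: p=0.4890, T=0.339, ωT=1.465395, cosh=2.280120, sinh=2.049134; start (x,ẋ)=(0.331339, 0.538764) → end (x,ẋ)=(0.384910, -0.168082)

1 0.2550 -0.0339 0.6262
2 0.8590 0.1688 0.3891
3 1.3170 0.3313 0.5388
4 1.6560 0.3849 -0.1681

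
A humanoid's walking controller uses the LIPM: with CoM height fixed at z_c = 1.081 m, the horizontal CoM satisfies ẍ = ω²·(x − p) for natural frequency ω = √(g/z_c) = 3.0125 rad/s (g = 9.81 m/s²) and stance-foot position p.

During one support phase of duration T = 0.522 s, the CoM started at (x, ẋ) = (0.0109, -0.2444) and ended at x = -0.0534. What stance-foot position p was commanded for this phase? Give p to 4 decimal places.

p = -0.0702

ωT = 3.0125·0.522 = 1.572525; cosh(ωT) = 2.513160, sinh(ωT) = 2.305640
x(T) = p + (x₀−p)·cosh(ωT) + (ẋ₀/ω)·sinh(ωT) ⇒ p·(1 − cosh) = x(T) − x₀·cosh − (ẋ₀/ω)·sinh
numerator   = -0.0534 − (0.0109)·2.513160 − (-0.2444/3.0125)·2.305640 = 0.106260
denominator = 1 − 2.513160 = -1.513160
p = 0.106260 / -1.513160 = -0.0702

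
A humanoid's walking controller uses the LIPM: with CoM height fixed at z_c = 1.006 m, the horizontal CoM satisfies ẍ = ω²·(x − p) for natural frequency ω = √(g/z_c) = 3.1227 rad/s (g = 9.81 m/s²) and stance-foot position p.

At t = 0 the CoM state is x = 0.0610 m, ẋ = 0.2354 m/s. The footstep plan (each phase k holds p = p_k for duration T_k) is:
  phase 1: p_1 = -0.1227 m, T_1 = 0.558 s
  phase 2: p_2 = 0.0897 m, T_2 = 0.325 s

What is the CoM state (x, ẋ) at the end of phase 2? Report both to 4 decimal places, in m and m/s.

x = 1.8029, ẋ = 5.5689

phase 1: p=-0.1227, T=0.558, ωT=1.742467, cosh=2.943251, sinh=2.768163; start (x,ẋ)=(0.061000, 0.235400) → end (x,ẋ)=(0.626649, 2.280770)
phase 2: p=0.0897, T=0.325, ωT=1.014878, cosh=1.560736, sinh=1.198289; start (x,ẋ)=(0.626649, 2.280770) → end (x,ẋ)=(1.802947, 5.568889)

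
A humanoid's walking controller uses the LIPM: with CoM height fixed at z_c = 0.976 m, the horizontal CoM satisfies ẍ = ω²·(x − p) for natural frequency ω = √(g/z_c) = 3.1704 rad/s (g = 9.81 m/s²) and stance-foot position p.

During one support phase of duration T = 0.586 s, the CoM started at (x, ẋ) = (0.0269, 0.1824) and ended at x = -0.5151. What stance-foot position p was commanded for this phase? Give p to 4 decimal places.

ωT = 3.1704·0.586 = 1.857854; cosh(ωT) = 3.282988, sinh(ωT) = 3.126981
x(T) = p + (x₀−p)·cosh(ωT) + (ẋ₀/ω)·sinh(ωT) ⇒ p·(1 − cosh) = x(T) − x₀·cosh − (ẋ₀/ω)·sinh
numerator   = -0.5151 − (0.0269)·3.282988 − (0.1824/3.1704)·3.126981 = -0.783314
denominator = 1 − 3.282988 = -2.282988
p = -0.783314 / -2.282988 = 0.3431

p = 0.3431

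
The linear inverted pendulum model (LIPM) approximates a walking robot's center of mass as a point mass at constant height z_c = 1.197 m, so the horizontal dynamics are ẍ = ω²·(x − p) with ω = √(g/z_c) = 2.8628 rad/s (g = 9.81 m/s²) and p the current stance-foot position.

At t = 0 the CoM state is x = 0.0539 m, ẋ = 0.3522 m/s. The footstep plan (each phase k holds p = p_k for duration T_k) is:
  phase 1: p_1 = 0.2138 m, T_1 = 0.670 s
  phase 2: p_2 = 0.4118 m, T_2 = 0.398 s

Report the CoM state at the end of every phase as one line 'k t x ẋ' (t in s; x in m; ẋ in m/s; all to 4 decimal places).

phase 1: p=0.2138, T=0.670, ωT=1.918076, cosh=3.477368, sinh=3.330479; start (x,ẋ)=(0.053900, 0.352200) → end (x,ẋ)=(0.067506, -0.299837)
phase 2: p=0.4118, T=0.398, ωT=1.139394, cosh=1.722444, sinh=1.402431; start (x,ẋ)=(0.067506, -0.299837) → end (x,ẋ)=(-0.328112, -1.898752)

1 0.6700 0.0675 -0.2998
2 1.0680 -0.3281 -1.8988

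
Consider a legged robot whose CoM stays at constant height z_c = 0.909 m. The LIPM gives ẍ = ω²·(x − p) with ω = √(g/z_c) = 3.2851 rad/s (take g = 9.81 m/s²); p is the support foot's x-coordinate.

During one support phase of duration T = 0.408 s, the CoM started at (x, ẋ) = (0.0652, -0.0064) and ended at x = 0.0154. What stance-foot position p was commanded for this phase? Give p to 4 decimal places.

ωT = 3.2851·0.408 = 1.340321; cosh(ωT) = 2.041015, sinh(ωT) = 1.779254
x(T) = p + (x₀−p)·cosh(ωT) + (ẋ₀/ω)·sinh(ωT) ⇒ p·(1 − cosh) = x(T) − x₀·cosh − (ẋ₀/ω)·sinh
numerator   = 0.0154 − (0.0652)·2.041015 − (-0.0064/3.2851)·1.779254 = -0.114208
denominator = 1 − 2.041015 = -1.041015
p = -0.114208 / -1.041015 = 0.1097

p = 0.1097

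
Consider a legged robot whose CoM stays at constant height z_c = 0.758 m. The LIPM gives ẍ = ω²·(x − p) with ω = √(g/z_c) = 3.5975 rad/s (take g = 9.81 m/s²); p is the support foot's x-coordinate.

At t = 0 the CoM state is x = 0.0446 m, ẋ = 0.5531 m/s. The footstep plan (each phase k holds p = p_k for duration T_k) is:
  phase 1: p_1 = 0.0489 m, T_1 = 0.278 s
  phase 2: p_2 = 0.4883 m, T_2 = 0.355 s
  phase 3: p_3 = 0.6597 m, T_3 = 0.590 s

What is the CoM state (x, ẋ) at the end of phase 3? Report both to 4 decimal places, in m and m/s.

phase 1: p=0.0489, T=0.278, ωT=1.000105, cosh=1.543204, sinh=1.175363; start (x,ẋ)=(0.044600, 0.553100) → end (x,ẋ)=(0.222971, 0.835364)
phase 2: p=0.4883, T=0.355, ωT=1.277113, cosh=1.932555, sinh=1.653714; start (x,ẋ)=(0.222971, 0.835364) → end (x,ẋ)=(0.359541, 0.035884)
phase 3: p=0.6597, T=0.590, ωT=2.122525, cosh=4.235965, sinh=4.116236; start (x,ẋ)=(0.359541, 0.035884) → end (x,ẋ)=(-0.570704, -4.292797)

x = -0.5707, ẋ = -4.2928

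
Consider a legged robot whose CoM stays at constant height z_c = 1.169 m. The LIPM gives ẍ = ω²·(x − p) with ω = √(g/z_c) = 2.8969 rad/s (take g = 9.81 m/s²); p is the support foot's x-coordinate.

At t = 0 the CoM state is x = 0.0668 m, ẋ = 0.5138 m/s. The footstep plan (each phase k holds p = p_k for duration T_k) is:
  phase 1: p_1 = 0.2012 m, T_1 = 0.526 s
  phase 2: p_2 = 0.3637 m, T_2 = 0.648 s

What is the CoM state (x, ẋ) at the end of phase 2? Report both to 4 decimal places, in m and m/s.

phase 1: p=0.2012, T=0.526, ωT=1.523769, cosh=2.403691, sinh=2.185802; start (x,ẋ)=(0.066800, 0.513800) → end (x,ẋ)=(0.265822, 0.383989)
phase 2: p=0.3637, T=0.648, ωT=1.877191, cosh=3.344071, sinh=3.191052; start (x,ẋ)=(0.265822, 0.383989) → end (x,ẋ)=(0.459369, 0.379288)

x = 0.4594, ẋ = 0.3793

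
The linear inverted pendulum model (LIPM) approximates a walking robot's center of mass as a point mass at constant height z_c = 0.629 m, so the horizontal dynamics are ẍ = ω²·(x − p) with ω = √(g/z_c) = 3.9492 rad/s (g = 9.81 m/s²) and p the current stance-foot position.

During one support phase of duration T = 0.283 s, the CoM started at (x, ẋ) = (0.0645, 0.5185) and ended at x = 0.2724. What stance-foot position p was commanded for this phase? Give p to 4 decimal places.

ωT = 3.9492·0.283 = 1.117624; cosh(ωT) = 1.692318, sinh(ωT) = 1.365262
x(T) = p + (x₀−p)·cosh(ωT) + (ẋ₀/ω)·sinh(ωT) ⇒ p·(1 − cosh) = x(T) − x₀·cosh − (ẋ₀/ω)·sinh
numerator   = 0.2724 − (0.0645)·1.692318 − (0.5185/3.9492)·1.365262 = -0.016003
denominator = 1 − 1.692318 = -0.692318
p = -0.016003 / -0.692318 = 0.0231

p = 0.0231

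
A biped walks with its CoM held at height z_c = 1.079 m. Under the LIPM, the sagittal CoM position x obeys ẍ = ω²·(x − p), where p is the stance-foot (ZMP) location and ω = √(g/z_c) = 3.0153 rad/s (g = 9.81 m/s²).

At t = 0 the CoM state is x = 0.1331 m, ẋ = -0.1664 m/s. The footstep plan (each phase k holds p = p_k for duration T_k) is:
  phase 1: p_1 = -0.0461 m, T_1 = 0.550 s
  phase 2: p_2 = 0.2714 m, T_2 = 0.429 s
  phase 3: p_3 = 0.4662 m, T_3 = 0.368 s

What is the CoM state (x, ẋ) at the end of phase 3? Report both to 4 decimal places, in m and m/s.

phase 1: p=-0.0461, T=0.550, ωT=1.658415, cosh=2.720711, sinh=2.530270; start (x,ẋ)=(0.133100, -0.166400) → end (x,ẋ)=(0.301818, 0.914484)
phase 2: p=0.2714, T=0.429, ωT=1.293564, cosh=1.960024, sinh=1.685732; start (x,ẋ)=(0.301818, 0.914484) → end (x,ẋ)=(0.842271, 1.947025)
phase 3: p=0.4662, T=0.368, ωT=1.109630, cosh=1.681459, sinh=1.351778; start (x,ẋ)=(0.842271, 1.947025) → end (x,ẋ)=(1.971412, 4.806714)

x = 1.9714, ẋ = 4.8067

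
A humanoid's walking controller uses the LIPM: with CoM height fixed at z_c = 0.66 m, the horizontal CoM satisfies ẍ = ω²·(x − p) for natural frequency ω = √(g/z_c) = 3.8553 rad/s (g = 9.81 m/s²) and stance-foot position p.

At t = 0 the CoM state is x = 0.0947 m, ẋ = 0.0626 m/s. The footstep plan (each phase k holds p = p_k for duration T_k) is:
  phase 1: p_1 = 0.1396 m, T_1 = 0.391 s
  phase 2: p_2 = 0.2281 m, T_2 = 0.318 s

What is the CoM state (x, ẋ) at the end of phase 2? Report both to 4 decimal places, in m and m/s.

x = -0.1581, ẋ = -1.3736

phase 1: p=0.1396, T=0.391, ωT=1.507422, cosh=2.368279, sinh=2.146799; start (x,ẋ)=(0.094700, 0.062600) → end (x,ẋ)=(0.068123, -0.223363)
phase 2: p=0.2281, T=0.318, ωT=1.225985, cosh=1.850495, sinh=1.557027; start (x,ẋ)=(0.068123, -0.223363) → end (x,ẋ)=(-0.158146, -1.373645)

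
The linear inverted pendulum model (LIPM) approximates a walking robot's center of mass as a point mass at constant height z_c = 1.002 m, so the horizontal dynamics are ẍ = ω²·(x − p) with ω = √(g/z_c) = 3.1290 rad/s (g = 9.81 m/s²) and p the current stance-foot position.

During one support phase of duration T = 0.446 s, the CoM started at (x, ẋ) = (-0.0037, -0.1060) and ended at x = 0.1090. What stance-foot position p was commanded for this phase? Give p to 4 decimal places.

p = -0.1585

ωT = 3.1290·0.446 = 1.395534; cosh(ωT) = 2.142415, sinh(ωT) = 1.894715
x(T) = p + (x₀−p)·cosh(ωT) + (ẋ₀/ω)·sinh(ωT) ⇒ p·(1 − cosh) = x(T) − x₀·cosh − (ẋ₀/ω)·sinh
numerator   = 0.1090 − (-0.0037)·2.142415 − (-0.1060/3.1290)·1.894715 = 0.181113
denominator = 1 − 2.142415 = -1.142415
p = 0.181113 / -1.142415 = -0.1585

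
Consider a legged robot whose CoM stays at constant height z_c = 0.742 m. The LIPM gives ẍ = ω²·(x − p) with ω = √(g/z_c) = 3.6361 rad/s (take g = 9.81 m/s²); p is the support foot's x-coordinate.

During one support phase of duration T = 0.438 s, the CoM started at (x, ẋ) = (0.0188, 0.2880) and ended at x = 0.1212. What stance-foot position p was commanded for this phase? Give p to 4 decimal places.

ωT = 3.6361·0.438 = 1.592612; cosh(ωT) = 2.559983, sinh(ωT) = 2.356590
x(T) = p + (x₀−p)·cosh(ωT) + (ẋ₀/ω)·sinh(ωT) ⇒ p·(1 − cosh) = x(T) − x₀·cosh − (ẋ₀/ω)·sinh
numerator   = 0.1212 − (0.0188)·2.559983 − (0.2880/3.6361)·2.356590 = -0.113583
denominator = 1 − 2.559983 = -1.559983
p = -0.113583 / -1.559983 = 0.0728

p = 0.0728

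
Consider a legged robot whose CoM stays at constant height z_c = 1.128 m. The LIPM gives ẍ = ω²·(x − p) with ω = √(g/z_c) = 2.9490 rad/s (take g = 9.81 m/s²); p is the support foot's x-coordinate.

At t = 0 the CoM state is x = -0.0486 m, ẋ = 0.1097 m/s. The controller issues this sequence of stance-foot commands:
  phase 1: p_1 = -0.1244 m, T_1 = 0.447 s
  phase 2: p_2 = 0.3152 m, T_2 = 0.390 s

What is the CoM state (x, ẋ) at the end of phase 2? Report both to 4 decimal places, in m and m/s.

x = 0.2198, ẋ = 0.1196

phase 1: p=-0.1244, T=0.447, ωT=1.318203, cosh=2.002158, sinh=1.734542; start (x,ẋ)=(-0.048600, 0.109700) → end (x,ẋ)=(0.091887, 0.607366)
phase 2: p=0.3152, T=0.390, ωT=1.150110, cosh=1.737571, sinh=1.420969; start (x,ẋ)=(0.091887, 0.607366) → end (x,ẋ)=(0.219836, 0.119562)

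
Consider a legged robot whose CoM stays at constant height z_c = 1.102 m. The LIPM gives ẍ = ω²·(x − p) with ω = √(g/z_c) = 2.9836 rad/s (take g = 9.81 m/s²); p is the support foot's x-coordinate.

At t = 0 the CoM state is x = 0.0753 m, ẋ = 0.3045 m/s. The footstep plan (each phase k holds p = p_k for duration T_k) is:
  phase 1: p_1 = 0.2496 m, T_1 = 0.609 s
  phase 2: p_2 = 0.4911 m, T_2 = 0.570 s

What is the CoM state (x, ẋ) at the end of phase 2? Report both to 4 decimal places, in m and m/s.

phase 1: p=0.2496, T=0.609, ωT=1.817012, cosh=3.157979, sinh=2.995468; start (x,ẋ)=(0.075300, 0.304500) → end (x,ẋ)=(0.004876, -0.596163)
phase 2: p=0.4911, T=0.570, ωT=1.700652, cosh=2.830041, sinh=2.647477; start (x,ẋ)=(0.004876, -0.596163) → end (x,ẋ)=(-1.413936, -5.527859)

x = -1.4139, ẋ = -5.5279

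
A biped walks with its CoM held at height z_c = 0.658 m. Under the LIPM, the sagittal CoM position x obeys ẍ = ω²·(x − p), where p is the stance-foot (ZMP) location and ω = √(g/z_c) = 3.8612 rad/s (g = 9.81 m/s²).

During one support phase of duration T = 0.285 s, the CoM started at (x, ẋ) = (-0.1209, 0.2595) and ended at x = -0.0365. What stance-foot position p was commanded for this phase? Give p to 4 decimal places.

p = -0.1128

ωT = 3.8612·0.285 = 1.100442; cosh(ωT) = 1.669109, sinh(ωT) = 1.336385
x(T) = p + (x₀−p)·cosh(ωT) + (ẋ₀/ω)·sinh(ωT) ⇒ p·(1 − cosh) = x(T) − x₀·cosh − (ẋ₀/ω)·sinh
numerator   = -0.0365 − (-0.1209)·1.669109 − (0.2595/3.8612)·1.336385 = 0.075481
denominator = 1 − 1.669109 = -0.669109
p = 0.075481 / -0.669109 = -0.1128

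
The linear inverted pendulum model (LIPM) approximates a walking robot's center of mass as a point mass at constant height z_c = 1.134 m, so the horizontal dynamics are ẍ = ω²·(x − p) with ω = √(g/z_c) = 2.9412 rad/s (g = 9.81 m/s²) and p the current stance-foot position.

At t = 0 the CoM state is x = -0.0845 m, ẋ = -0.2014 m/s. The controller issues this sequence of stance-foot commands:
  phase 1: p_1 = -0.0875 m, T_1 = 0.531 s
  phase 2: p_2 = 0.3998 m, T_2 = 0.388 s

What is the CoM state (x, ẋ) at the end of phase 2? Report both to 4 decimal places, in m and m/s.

x = -0.9270, ẋ = -3.4585

phase 1: p=-0.0875, T=0.531, ωT=1.561777, cosh=2.488525, sinh=2.278762; start (x,ẋ)=(-0.084500, -0.201400) → end (x,ẋ)=(-0.236074, -0.481082)
phase 2: p=0.3998, T=0.388, ωT=1.141186, cosh=1.724959, sinh=1.405519; start (x,ẋ)=(-0.236074, -0.481082) → end (x,ẋ)=(-0.926952, -3.458492)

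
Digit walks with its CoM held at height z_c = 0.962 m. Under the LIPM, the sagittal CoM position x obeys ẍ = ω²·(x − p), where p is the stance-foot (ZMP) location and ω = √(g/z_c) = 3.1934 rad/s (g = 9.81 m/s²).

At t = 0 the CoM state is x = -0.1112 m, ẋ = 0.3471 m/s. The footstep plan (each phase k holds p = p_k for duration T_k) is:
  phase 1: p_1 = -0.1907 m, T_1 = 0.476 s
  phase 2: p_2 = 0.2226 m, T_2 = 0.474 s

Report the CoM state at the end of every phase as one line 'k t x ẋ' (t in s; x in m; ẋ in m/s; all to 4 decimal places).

phase 1: p=-0.1907, T=0.476, ωT=1.520058, cosh=2.395596, sinh=2.176897; start (x,ẋ)=(-0.111200, 0.347100) → end (x,ẋ)=(0.236363, 1.384172)
phase 2: p=0.2226, T=0.474, ωT=1.513672, cosh=2.381741, sinh=2.161641; start (x,ẋ)=(0.236363, 1.384172) → end (x,ẋ)=(1.192338, 3.391745)

1 0.4760 0.2364 1.3842
2 0.9500 1.1923 3.3917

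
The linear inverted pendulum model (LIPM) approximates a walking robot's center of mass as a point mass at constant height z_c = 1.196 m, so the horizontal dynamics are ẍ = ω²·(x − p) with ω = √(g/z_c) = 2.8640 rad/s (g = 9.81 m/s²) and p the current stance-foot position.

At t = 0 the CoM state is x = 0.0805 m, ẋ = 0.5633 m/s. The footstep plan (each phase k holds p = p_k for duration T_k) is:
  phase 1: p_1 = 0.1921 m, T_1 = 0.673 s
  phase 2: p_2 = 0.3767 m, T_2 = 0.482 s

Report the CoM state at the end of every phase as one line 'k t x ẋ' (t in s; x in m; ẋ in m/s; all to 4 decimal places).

phase 1: p=0.1921, T=0.673, ωT=1.927472, cosh=3.508816, sinh=3.363300; start (x,ẋ)=(0.080500, 0.563300) → end (x,ẋ)=(0.462020, 0.901530)
phase 2: p=0.3767, T=0.482, ωT=1.380448, cosh=2.114074, sinh=1.862608; start (x,ẋ)=(0.462020, 0.901530) → end (x,ẋ)=(1.143385, 2.361041)

1 0.6730 0.4620 0.9015
2 1.1550 1.1434 2.3610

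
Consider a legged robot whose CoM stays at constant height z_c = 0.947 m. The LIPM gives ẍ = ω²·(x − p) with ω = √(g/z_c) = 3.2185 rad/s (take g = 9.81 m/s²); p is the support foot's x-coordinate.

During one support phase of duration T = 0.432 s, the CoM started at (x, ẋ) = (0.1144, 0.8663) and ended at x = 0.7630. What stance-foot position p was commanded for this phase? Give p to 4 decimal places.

p = -0.0106

ωT = 3.2185·0.432 = 1.390392; cosh(ωT) = 2.132701, sinh(ωT) = 1.883723
x(T) = p + (x₀−p)·cosh(ωT) + (ẋ₀/ω)·sinh(ωT) ⇒ p·(1 − cosh) = x(T) − x₀·cosh − (ẋ₀/ω)·sinh
numerator   = 0.7630 − (0.1144)·2.132701 − (0.8663/3.2185)·1.883723 = 0.011991
denominator = 1 − 2.132701 = -1.132701
p = 0.011991 / -1.132701 = -0.0106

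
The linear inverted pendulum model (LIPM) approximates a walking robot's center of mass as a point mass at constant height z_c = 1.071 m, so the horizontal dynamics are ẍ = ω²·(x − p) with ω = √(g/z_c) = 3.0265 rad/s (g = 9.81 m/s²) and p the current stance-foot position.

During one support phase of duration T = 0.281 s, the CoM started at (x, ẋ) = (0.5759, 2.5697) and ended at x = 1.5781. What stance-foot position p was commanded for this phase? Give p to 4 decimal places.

p = 0.0814

ωT = 3.0265·0.281 = 0.850447; cosh(ωT) = 1.383958, sinh(ωT) = 0.956734
x(T) = p + (x₀−p)·cosh(ωT) + (ẋ₀/ω)·sinh(ωT) ⇒ p·(1 − cosh) = x(T) − x₀·cosh − (ẋ₀/ω)·sinh
numerator   = 1.5781 − (0.5759)·1.383958 − (2.5697/3.0265)·0.956734 = -0.031252
denominator = 1 − 1.383958 = -0.383958
p = -0.031252 / -0.383958 = 0.0814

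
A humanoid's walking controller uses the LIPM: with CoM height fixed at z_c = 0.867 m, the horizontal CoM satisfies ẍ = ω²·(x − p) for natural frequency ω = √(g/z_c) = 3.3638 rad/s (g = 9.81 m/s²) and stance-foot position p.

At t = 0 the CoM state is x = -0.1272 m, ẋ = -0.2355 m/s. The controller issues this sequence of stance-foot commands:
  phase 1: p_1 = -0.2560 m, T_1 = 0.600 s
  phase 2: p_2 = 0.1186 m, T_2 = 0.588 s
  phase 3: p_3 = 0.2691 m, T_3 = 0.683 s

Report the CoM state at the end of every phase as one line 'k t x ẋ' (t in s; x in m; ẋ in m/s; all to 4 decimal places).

1 0.6000 -0.0216 0.6997
2 1.1880 0.3396 0.9054
3 1.8710 1.9487 5.7170

phase 1: p=-0.2560, T=0.600, ωT=2.018280, cosh=3.829127, sinh=3.696243; start (x,ẋ)=(-0.127200, -0.235500) → end (x,ẋ)=(-0.021583, 0.699665)
phase 2: p=0.1186, T=0.588, ωT=1.977914, cosh=3.683005, sinh=3.544648; start (x,ẋ)=(-0.021583, 0.699665) → end (x,ẋ)=(0.339587, 0.905404)
phase 3: p=0.2691, T=0.683, ωT=2.297475, cosh=5.024773, sinh=4.924261; start (x,ẋ)=(0.339587, 0.905404) → end (x,ẋ)=(1.948702, 5.717017)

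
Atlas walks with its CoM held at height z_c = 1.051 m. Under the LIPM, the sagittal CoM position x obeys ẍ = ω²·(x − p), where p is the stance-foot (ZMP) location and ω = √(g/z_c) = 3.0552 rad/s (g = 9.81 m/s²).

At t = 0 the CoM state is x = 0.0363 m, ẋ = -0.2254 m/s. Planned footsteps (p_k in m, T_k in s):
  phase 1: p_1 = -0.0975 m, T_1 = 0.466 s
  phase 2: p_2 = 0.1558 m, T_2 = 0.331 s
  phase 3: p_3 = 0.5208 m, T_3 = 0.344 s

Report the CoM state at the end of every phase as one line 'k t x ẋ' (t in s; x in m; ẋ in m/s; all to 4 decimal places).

1 0.4660 0.0521 0.3044
2 0.7970 0.1133 0.0960
3 1.1410 -0.0939 -1.4091

phase 1: p=-0.0975, T=0.466, ωT=1.423723, cosh=2.196684, sinh=1.955868; start (x,ẋ)=(0.036300, -0.225400) → end (x,ẋ)=(0.052120, 0.304399)
phase 2: p=0.1558, T=0.331, ωT=1.011271, cosh=1.556425, sinh=1.192669; start (x,ẋ)=(0.052120, 0.304399) → end (x,ẋ)=(0.113260, 0.095982)
phase 3: p=0.5208, T=0.344, ωT=1.050989, cosh=1.605035, sinh=1.255443; start (x,ẋ)=(0.113260, 0.095982) → end (x,ẋ)=(-0.093876, -1.409120)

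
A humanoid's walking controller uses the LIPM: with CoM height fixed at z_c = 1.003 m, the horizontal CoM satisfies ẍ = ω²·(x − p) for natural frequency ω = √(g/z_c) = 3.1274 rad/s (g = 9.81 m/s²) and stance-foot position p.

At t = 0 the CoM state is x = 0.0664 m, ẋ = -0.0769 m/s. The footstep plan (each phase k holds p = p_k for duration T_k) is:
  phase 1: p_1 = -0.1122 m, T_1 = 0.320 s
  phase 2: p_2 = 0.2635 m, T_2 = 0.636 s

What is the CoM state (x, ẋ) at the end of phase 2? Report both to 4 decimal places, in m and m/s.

phase 1: p=-0.1122, T=0.320, ωT=1.000768, cosh=1.543984, sinh=1.176387; start (x,ẋ)=(0.066400, -0.076900) → end (x,ẋ)=(0.134629, 0.538343)
phase 2: p=0.2635, T=0.636, ωT=1.989026, cosh=3.722622, sinh=3.585793; start (x,ẋ)=(0.134629, 0.538343) → end (x,ẋ)=(0.401012, 0.558862)

x = 0.4010, ẋ = 0.5589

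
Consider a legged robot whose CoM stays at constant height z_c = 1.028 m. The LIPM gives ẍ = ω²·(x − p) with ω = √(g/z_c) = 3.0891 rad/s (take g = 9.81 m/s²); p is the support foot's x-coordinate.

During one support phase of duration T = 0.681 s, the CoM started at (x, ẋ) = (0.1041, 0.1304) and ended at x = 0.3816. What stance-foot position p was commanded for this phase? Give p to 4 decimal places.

ωT = 3.0891·0.681 = 2.103677; cosh(ωT) = 4.159130, sinh(ωT) = 4.037123
x(T) = p + (x₀−p)·cosh(ωT) + (ẋ₀/ω)·sinh(ωT) ⇒ p·(1 − cosh) = x(T) − x₀·cosh − (ẋ₀/ω)·sinh
numerator   = 0.3816 − (0.1041)·4.159130 − (0.1304/3.0891)·4.037123 = -0.221784
denominator = 1 − 4.159130 = -3.159130
p = -0.221784 / -3.159130 = 0.0702

p = 0.0702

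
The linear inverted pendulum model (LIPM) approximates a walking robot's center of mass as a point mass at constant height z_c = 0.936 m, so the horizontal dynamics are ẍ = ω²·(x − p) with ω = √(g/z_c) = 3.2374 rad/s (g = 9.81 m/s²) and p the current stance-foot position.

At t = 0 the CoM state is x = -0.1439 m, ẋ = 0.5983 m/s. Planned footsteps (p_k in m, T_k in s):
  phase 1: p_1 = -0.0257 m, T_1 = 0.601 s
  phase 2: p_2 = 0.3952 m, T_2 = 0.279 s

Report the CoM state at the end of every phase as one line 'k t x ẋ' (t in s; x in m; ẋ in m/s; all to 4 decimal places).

phase 1: p=-0.0257, T=0.601, ωT=1.945677, cosh=3.570631, sinh=3.427740; start (x,ẋ)=(-0.143900, 0.598300) → end (x,ẋ)=(0.185728, 0.824647)
phase 2: p=0.3952, T=0.279, ωT=0.903235, cosh=1.436414, sinh=1.031158; start (x,ẋ)=(0.185728, 0.824647) → end (x,ẋ)=(0.356973, 0.485261)

1 0.6010 0.1857 0.8246
2 0.8800 0.3570 0.4853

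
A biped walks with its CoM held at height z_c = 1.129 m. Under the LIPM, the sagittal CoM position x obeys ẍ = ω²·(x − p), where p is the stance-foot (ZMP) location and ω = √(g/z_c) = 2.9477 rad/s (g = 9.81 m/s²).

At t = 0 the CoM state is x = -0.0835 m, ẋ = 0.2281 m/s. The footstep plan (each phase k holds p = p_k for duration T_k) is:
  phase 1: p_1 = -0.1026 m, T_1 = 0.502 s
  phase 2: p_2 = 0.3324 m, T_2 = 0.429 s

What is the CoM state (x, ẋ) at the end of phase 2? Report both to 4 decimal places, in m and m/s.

phase 1: p=-0.1026, T=0.502, ωT=1.479745, cosh=2.309762, sinh=2.082066; start (x,ẋ)=(-0.083500, 0.228100) → end (x,ẋ)=(0.102632, 0.644079)
phase 2: p=0.3324, T=0.429, ωT=1.264563, cosh=1.911954, sinh=1.629592; start (x,ẋ)=(0.102632, 0.644079) → end (x,ẋ)=(0.249163, 0.127747)

x = 0.2492, ẋ = 0.1277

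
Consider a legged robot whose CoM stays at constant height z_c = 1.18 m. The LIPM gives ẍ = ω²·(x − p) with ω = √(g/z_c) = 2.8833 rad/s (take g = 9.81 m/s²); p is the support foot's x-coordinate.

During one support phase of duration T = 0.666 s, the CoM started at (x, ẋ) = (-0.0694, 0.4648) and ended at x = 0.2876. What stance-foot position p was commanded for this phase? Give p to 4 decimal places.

p = 0.0035

ωT = 2.8833·0.666 = 1.920278; cosh(ωT) = 3.484710, sinh(ωT) = 3.338144
x(T) = p + (x₀−p)·cosh(ωT) + (ẋ₀/ω)·sinh(ωT) ⇒ p·(1 − cosh) = x(T) − x₀·cosh − (ẋ₀/ω)·sinh
numerator   = 0.2876 − (-0.0694)·3.484710 − (0.4648/2.8833)·3.338144 = -0.008684
denominator = 1 − 3.484710 = -2.484710
p = -0.008684 / -2.484710 = 0.0035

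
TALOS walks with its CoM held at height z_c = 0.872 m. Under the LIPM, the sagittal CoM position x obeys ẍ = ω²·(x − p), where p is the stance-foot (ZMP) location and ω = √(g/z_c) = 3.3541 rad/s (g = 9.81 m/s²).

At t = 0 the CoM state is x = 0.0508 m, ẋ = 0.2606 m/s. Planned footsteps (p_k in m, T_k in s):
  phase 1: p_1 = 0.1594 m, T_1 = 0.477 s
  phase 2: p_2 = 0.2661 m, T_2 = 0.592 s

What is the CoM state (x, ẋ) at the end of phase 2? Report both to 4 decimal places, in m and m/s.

x = -0.6898, ẋ = -3.1397

phase 1: p=0.1594, T=0.477, ωT=1.599906, cosh=2.577240, sinh=2.375325; start (x,ẋ)=(0.050800, 0.260600) → end (x,ẋ)=(0.064065, -0.193596)
phase 2: p=0.2661, T=0.592, ωT=1.985627, cosh=3.710454, sinh=3.573160; start (x,ẋ)=(0.064065, -0.193596) → end (x,ẋ)=(-0.689782, -3.139666)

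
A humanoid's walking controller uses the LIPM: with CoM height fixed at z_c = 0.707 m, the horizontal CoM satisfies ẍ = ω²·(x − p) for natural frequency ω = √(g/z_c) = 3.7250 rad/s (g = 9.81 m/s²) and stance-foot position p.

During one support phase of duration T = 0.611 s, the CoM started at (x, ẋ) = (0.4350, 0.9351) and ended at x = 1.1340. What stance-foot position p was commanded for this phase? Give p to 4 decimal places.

p = 0.5652

ωT = 3.7250·0.611 = 2.275975; cosh(ωT) = 4.920053, sinh(ωT) = 4.817356
x(T) = p + (x₀−p)·cosh(ωT) + (ẋ₀/ω)·sinh(ωT) ⇒ p·(1 − cosh) = x(T) − x₀·cosh − (ẋ₀/ω)·sinh
numerator   = 1.1340 − (0.4350)·4.920053 − (0.9351/3.7250)·4.817356 = -2.215541
denominator = 1 − 4.920053 = -3.920053
p = -2.215541 / -3.920053 = 0.5652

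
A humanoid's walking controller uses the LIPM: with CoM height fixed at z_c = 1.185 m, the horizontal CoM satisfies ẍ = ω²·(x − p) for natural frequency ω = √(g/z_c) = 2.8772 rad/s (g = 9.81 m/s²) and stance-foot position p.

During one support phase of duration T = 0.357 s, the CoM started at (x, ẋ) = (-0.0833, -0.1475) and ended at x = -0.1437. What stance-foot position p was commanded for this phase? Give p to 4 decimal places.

ωT = 2.8772·0.357 = 1.027160; cosh(ωT) = 1.575573, sinh(ωT) = 1.217551
x(T) = p + (x₀−p)·cosh(ωT) + (ẋ₀/ω)·sinh(ωT) ⇒ p·(1 − cosh) = x(T) − x₀·cosh − (ẋ₀/ω)·sinh
numerator   = -0.1437 − (-0.0833)·1.575573 − (-0.1475/2.8772)·1.217551 = 0.049963
denominator = 1 − 1.575573 = -0.575573
p = 0.049963 / -0.575573 = -0.0868

p = -0.0868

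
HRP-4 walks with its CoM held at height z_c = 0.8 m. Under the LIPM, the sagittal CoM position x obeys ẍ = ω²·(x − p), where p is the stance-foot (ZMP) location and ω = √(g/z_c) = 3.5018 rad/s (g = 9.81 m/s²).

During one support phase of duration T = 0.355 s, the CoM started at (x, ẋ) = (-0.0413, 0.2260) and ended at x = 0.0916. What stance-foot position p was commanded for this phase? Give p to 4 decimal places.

p = -0.0759

ωT = 3.5018·0.355 = 1.243139; cosh(ωT) = 1.877477, sinh(ωT) = 1.589000
x(T) = p + (x₀−p)·cosh(ωT) + (ẋ₀/ω)·sinh(ωT) ⇒ p·(1 − cosh) = x(T) − x₀·cosh − (ẋ₀/ω)·sinh
numerator   = 0.0916 − (-0.0413)·1.877477 − (0.2260/3.5018)·1.589000 = 0.066589
denominator = 1 − 1.877477 = -0.877477
p = 0.066589 / -0.877477 = -0.0759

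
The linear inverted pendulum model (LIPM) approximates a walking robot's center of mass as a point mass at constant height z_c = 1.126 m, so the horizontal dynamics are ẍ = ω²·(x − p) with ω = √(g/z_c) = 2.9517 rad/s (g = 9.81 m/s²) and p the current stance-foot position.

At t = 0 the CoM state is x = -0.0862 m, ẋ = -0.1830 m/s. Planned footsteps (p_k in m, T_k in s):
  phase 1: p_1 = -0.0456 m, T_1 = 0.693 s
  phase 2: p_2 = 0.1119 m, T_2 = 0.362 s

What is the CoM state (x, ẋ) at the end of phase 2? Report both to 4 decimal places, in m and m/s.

x = -1.2988, ẋ = -4.0070

phase 1: p=-0.0456, T=0.693, ωT=2.045528, cosh=3.931277, sinh=3.801965; start (x,ẋ)=(-0.086200, -0.183000) → end (x,ẋ)=(-0.440925, -1.175047)
phase 2: p=0.1119, T=0.362, ωT=1.068515, cosh=1.627286, sinh=1.283768; start (x,ẋ)=(-0.440925, -1.175047) → end (x,ẋ)=(-1.298762, -4.006956)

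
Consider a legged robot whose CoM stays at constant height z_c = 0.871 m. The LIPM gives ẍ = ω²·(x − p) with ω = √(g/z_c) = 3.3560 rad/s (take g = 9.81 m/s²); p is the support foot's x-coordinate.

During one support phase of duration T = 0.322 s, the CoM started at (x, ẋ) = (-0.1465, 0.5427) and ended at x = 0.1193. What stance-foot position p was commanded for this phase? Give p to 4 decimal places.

ωT = 3.3560·0.322 = 1.080632; cosh(ωT) = 1.642961, sinh(ωT) = 1.303580
x(T) = p + (x₀−p)·cosh(ωT) + (ẋ₀/ω)·sinh(ωT) ⇒ p·(1 − cosh) = x(T) − x₀·cosh − (ẋ₀/ω)·sinh
numerator   = 0.1193 − (-0.1465)·1.642961 − (0.5427/3.3560)·1.303580 = 0.149191
denominator = 1 − 1.642961 = -0.642961
p = 0.149191 / -0.642961 = -0.2320

p = -0.2320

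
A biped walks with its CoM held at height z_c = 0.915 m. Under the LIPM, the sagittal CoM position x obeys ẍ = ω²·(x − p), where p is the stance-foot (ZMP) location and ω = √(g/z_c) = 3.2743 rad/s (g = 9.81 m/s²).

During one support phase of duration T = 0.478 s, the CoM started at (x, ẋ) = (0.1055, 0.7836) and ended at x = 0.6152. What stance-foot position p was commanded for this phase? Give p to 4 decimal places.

p = 0.1307

ωT = 3.2743·0.478 = 1.565115; cosh(ωT) = 2.496145, sinh(ωT) = 2.287082
x(T) = p + (x₀−p)·cosh(ωT) + (ẋ₀/ω)·sinh(ωT) ⇒ p·(1 − cosh) = x(T) − x₀·cosh − (ẋ₀/ω)·sinh
numerator   = 0.6152 − (0.1055)·2.496145 − (0.7836/3.2743)·2.287082 = -0.195484
denominator = 1 − 2.496145 = -1.496145
p = -0.195484 / -1.496145 = 0.1307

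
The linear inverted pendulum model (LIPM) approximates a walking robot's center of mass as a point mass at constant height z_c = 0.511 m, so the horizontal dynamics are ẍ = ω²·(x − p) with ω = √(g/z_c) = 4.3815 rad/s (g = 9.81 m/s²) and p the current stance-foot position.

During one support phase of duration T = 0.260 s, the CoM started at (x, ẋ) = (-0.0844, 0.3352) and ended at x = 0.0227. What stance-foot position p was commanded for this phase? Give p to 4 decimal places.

ωT = 4.3815·0.260 = 1.139190; cosh(ωT) = 1.722157, sinh(ωT) = 1.402079
x(T) = p + (x₀−p)·cosh(ωT) + (ẋ₀/ω)·sinh(ωT) ⇒ p·(1 − cosh) = x(T) − x₀·cosh − (ẋ₀/ω)·sinh
numerator   = 0.0227 − (-0.0844)·1.722157 − (0.3352/4.3815)·1.402079 = 0.060786
denominator = 1 − 1.722157 = -0.722157
p = 0.060786 / -0.722157 = -0.0842

p = -0.0842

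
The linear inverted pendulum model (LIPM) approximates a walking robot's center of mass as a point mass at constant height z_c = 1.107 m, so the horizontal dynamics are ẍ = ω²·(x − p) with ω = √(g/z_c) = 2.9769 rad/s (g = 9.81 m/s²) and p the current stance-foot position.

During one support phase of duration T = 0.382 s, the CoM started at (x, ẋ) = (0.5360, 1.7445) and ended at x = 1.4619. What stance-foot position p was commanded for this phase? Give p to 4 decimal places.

p = 0.3882

ωT = 2.9769·0.382 = 1.137176; cosh(ωT) = 1.719337, sinh(ωT) = 1.398613
x(T) = p + (x₀−p)·cosh(ωT) + (ẋ₀/ω)·sinh(ωT) ⇒ p·(1 − cosh) = x(T) − x₀·cosh − (ẋ₀/ω)·sinh
numerator   = 1.4619 − (0.5360)·1.719337 − (1.7445/2.9769)·1.398613 = -0.279269
denominator = 1 − 1.719337 = -0.719337
p = -0.279269 / -0.719337 = 0.3882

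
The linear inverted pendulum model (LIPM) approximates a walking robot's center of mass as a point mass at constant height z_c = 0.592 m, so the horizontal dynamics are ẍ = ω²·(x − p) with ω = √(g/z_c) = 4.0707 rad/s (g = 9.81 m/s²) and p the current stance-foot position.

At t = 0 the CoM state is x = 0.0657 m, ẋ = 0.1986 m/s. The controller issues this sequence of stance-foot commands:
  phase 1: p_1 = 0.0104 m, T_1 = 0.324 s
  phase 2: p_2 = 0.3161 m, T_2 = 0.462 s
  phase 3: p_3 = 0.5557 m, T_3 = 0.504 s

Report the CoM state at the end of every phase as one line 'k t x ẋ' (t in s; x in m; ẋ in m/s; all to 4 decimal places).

phase 1: p=0.0104, T=0.324, ωT=1.318907, cosh=2.003379, sinh=1.735952; start (x,ẋ)=(0.065700, 0.198600) → end (x,ẋ)=(0.205880, 0.788651)
phase 2: p=0.3161, T=0.462, ωT=1.880663, cosh=3.355171, sinh=3.202682; start (x,ẋ)=(0.205880, 0.788651) → end (x,ẋ)=(0.566775, 1.209102)
phase 3: p=0.5557, T=0.504, ωT=2.051633, cosh=3.954560, sinh=3.826035; start (x,ẋ)=(0.566775, 1.209102) → end (x,ẋ)=(1.735928, 4.953960)

1 0.3240 0.2059 0.7887
2 0.7860 0.5668 1.2091
3 1.2900 1.7359 4.9540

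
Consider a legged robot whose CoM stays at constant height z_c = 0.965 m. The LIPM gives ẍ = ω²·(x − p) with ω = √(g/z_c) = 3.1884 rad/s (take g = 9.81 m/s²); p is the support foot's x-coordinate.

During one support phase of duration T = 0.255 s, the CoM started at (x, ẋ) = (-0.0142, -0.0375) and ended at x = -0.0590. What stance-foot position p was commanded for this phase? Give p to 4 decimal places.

ωT = 3.1884·0.255 = 0.813042; cosh(ωT) = 1.349132, sinh(ωT) = 0.905625
x(T) = p + (x₀−p)·cosh(ωT) + (ẋ₀/ω)·sinh(ωT) ⇒ p·(1 − cosh) = x(T) − x₀·cosh − (ẋ₀/ω)·sinh
numerator   = -0.0590 − (-0.0142)·1.349132 − (-0.0375/3.1884)·0.905625 = -0.029191
denominator = 1 − 1.349132 = -0.349132
p = -0.029191 / -0.349132 = 0.0836

p = 0.0836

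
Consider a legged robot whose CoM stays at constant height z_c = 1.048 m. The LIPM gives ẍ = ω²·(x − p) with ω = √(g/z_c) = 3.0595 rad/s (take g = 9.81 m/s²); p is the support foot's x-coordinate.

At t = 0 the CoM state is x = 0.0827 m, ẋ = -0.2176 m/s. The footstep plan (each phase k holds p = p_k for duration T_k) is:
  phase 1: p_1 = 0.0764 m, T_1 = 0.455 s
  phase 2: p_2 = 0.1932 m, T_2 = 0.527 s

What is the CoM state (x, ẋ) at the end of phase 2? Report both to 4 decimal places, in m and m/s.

phase 1: p=0.0764, T=0.455, ωT=1.392073, cosh=2.135870, sinh=1.887310; start (x,ẋ)=(0.082700, -0.217600) → end (x,ẋ)=(-0.044375, -0.428388)
phase 2: p=0.1932, T=0.527, ωT=1.612356, cosh=2.607016, sinh=2.407599; start (x,ẋ)=(-0.044375, -0.428388) → end (x,ẋ)=(-0.763270, -2.866799)

x = -0.7633, ẋ = -2.8668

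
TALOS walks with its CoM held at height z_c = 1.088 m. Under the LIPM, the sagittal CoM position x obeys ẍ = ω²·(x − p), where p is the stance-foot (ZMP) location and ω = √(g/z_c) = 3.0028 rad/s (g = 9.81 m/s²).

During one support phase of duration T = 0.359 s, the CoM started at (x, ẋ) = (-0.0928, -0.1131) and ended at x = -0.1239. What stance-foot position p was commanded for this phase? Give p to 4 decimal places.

ωT = 3.0028·0.359 = 1.078005; cosh(ωT) = 1.639542, sinh(ωT) = 1.299269
x(T) = p + (x₀−p)·cosh(ωT) + (ẋ₀/ω)·sinh(ωT) ⇒ p·(1 − cosh) = x(T) − x₀·cosh − (ẋ₀/ω)·sinh
numerator   = -0.1239 − (-0.0928)·1.639542 − (-0.1131/3.0028)·1.299269 = 0.077186
denominator = 1 − 1.639542 = -0.639542
p = 0.077186 / -0.639542 = -0.1207

p = -0.1207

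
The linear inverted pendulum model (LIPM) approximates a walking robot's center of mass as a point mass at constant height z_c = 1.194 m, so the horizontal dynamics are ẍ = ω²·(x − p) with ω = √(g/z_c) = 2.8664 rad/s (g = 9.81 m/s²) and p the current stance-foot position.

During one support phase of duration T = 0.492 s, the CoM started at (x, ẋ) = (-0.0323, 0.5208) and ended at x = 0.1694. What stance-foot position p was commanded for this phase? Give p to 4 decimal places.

ωT = 2.8664·0.492 = 1.410269; cosh(ωT) = 2.170567, sinh(ωT) = 1.926489
x(T) = p + (x₀−p)·cosh(ωT) + (ẋ₀/ω)·sinh(ωT) ⇒ p·(1 − cosh) = x(T) − x₀·cosh − (ẋ₀/ω)·sinh
numerator   = 0.1694 − (-0.0323)·2.170567 − (0.5208/2.8664)·1.926489 = -0.110517
denominator = 1 − 2.170567 = -1.170567
p = -0.110517 / -1.170567 = 0.0944

p = 0.0944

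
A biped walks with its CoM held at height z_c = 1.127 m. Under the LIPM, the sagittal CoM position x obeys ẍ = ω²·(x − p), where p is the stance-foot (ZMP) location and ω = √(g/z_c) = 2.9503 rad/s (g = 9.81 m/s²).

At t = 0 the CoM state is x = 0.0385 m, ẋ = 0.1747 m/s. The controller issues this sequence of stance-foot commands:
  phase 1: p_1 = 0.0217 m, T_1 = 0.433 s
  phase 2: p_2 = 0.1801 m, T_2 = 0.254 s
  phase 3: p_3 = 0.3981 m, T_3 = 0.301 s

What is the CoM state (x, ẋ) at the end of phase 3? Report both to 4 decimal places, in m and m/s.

x = 0.3657, ẋ = 0.2666

phase 1: p=0.0217, T=0.433, ωT=1.277480, cosh=1.933163, sinh=1.654424; start (x,ẋ)=(0.038500, 0.174700) → end (x,ẋ)=(0.152143, 0.419725)
phase 2: p=0.1801, T=0.254, ωT=0.749376, cosh=1.294171, sinh=0.821509; start (x,ẋ)=(0.152143, 0.419725) → end (x,ẋ)=(0.260791, 0.475436)
phase 3: p=0.3981, T=0.301, ωT=0.888040, cosh=1.420912, sinh=1.009450; start (x,ẋ)=(0.260791, 0.475436) → end (x,ẋ)=(0.365667, 0.266621)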